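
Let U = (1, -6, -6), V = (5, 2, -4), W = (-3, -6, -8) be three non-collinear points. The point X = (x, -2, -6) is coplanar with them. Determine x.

The plane through U, V, W has equation −16x + 32z = -208.
Substituting X: (-16)x + (-192) = -208, so x = 1.

1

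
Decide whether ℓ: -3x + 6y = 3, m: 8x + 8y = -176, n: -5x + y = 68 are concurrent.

Intersecting ℓ and m: solving the 2×2 system gives (x, y) = (-15, -7).
Substitute into n: (-5)(-15) + (1)(-7) = 68.
This equals 68, so (-15, -7) lies on all three lines and they are concurrent.

Yes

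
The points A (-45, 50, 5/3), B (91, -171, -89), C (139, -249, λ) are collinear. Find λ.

-121

Collinearity requires AB × AC = 0; each component is linear in λ.
The x-component gives (-221)λ + (-26741) = 0, so λ = -121.
The remaining components then also vanish.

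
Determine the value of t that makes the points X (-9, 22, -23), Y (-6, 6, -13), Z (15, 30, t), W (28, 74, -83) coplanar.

Coplanarity ⇔ det[XY; XZ; XW] = 0.
Expanding, this is linear in t: (-748)t + (-32164) = 0.
So t = -43.

-43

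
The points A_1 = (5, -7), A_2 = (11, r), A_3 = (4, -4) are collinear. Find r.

Collinearity: (A_2 − A_1) must be parallel to (A_3 − A_1) = (-1, 3).
Cross-multiplying the components: (r − (-7))·(-1) = (6)·(3).
Solving gives r = -25.

-25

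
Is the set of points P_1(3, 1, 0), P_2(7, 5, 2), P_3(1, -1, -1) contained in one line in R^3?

P_1P_2 = (4, 4, 2), P_1P_3 = (-2, -2, -1).
P_1P_2 × P_1P_3 = (0, 0, 0).
The cross product vanishes, so the three points are collinear.

Yes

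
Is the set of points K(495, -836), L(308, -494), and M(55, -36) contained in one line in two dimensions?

No

KL = (-187, 342), KM = (-440, 800).
det[KL; KM] = (-187)(800) − (342)(-440) = 880.
The determinant is nonzero, so they are not collinear.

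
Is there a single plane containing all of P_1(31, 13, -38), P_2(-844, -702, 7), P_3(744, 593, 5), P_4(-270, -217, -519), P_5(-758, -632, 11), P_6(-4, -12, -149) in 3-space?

No

The plane through P_1, P_2, P_3 has normal n = P_1P_2 × P_1P_3 = (-56845, 69710, 2295) and equation n·P = -943175.
Checking the remaining points: n·P_4 = -970025, n·P_5 = -942965, n·P_6 = -951095.
Since n·P_4 = -970025 ≠ -943175, P_4 is off the plane and the points are not all coplanar.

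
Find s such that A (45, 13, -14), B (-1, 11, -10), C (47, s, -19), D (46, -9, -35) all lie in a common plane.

8

Coplanarity ⇔ det[AB; AC; AD] = 0.
Expanding, this is linear in s: (962)s + (-7696) = 0.
So s = 8.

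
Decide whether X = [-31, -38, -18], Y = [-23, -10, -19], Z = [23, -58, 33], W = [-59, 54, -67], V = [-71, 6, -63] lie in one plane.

No

The plane through X, Y, Z has normal n = XY × XZ = (1408, -462, -1672) and equation n·P = 4004.
Checking the remaining points: n·W = 4004, n·V = 2596.
Since n·V = 2596 ≠ 4004, V is off the plane and the points are not all coplanar.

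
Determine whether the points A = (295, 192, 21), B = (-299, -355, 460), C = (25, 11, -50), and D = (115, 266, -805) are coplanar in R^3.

A normal to the plane through A, B, C is n = AB × AC = (118296, -160704, -40176).
The plane has equation n·P = 3198456. For D: n·D = 3198456.
Equal, so D lies in the plane and all four are coplanar.

Yes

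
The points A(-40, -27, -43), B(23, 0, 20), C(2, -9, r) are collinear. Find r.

Collinearity requires AB × AC = 0; each component is linear in r.
The x-component gives (27)r + (27) = 0, so r = -1.
The remaining components then also vanish.

-1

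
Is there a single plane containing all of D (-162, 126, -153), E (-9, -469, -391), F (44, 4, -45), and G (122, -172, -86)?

The four points are coplanar iff the 3×3 determinant with rows DE, DF, DG is zero.
Rows: (153, -595, -238), (206, -122, 108), (284, -298, 67).
Expanding along the first row: (153)(24010) − (-595)(-16870) + (-238)(-26740) = 0.
Zero determinant ⇒ coplanar.

Yes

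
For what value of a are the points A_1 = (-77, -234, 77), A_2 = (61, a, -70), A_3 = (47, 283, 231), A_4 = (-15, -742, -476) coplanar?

Normal to plane A_1A_3A_4: n = (-207669, 78120, -95046); plane equation n·P = -9608109.
Requiring n·A_2 = -9608109: (78120)a + (-6014589) = -9608109.
So a = -46.

-46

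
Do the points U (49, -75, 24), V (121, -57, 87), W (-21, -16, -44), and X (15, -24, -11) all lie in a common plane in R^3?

A normal to the plane through U, V, W is n = UV × UW = (-4941, 486, 5508).
The plane has equation n·P = -146367. For X: n·X = -146367.
Equal, so X lies in the plane and all four are coplanar.

Yes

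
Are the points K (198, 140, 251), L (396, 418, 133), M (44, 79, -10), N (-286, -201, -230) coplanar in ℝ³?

A normal to the plane through K, L, M is n = KL × KM = (-79756, 69850, 30734).
The plane has equation n·P = 1701546. For N: n·N = 1701546.
Equal, so N lies in the plane and all four are coplanar.

Yes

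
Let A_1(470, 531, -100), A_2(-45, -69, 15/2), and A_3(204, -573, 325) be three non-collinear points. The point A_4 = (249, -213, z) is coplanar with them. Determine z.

Coplanarity requires A_1A_2 · (A_1A_3 × A_1A_4) = 0.
A_1A_2 = (-515, -600, 215/2), A_1A_3 = (-266, -1104, 425); the triple product is linear in z with coefficient 408960 and constant term -70545600.
Setting it to zero: z = 345/2.

345/2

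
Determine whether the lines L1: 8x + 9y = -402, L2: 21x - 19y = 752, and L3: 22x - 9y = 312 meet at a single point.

No

Intersecting L1 and L2: solving the 2×2 system gives (x, y) = (-870/341, -14458/341).
Substitute into L3: (22)(-870/341) + (-9)(-14458/341) = 110982/341.
But L3 requires 312 ≠ 110982/341, so the three lines have no common point.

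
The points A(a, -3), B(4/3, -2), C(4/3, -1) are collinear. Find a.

4/3

The three points are collinear iff det[AB; AC] = 0.
This determinant is linear in a: (-1)a + (4/3) = 0, so a = 4/3.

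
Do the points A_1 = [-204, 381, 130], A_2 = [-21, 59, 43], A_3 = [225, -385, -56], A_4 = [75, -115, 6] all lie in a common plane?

No

A normal to the plane through A_1, A_2, A_3 is n = A_1A_2 × A_1A_3 = (-6750, -3285, -2040).
The plane has equation n·P = -139785. For A_4: n·A_4 = -140715.
-140715 ≠ -139785, so A_4 is off the plane.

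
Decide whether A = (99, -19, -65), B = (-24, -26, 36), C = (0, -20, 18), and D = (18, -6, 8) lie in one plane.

The four points are coplanar iff the 3×3 determinant with rows AB, AC, AD is zero.
Rows: (-123, -7, 101), (-99, -1, 83), (-81, 13, 73).
Expanding along the first row: (-123)(-1152) − (-7)(-504) + (101)(-1368) = 0.
Zero determinant ⇒ coplanar.

Yes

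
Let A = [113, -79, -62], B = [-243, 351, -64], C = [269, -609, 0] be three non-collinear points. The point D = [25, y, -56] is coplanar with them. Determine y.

-9

A normal to the plane is n = AB × AC = (25600, 21760, 121600).
D lies in the plane iff n · AD = 0.
This gives (21760)y + (195840) = 0, so y = -9.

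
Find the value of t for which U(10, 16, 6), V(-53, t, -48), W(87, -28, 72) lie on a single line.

Direction UW = (77, -44, 66). From the x-coordinate of V, the parameter along the line is τ = (-53 − 10)/77 = -9/11.
Then t = 16 + (-9/11)·(-44) = 52.

52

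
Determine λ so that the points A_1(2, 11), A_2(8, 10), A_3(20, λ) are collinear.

The three points are collinear iff det[A_1A_2; A_1A_3] = 0.
This determinant is linear in λ: (6)λ + (-48) = 0, so λ = 8.

8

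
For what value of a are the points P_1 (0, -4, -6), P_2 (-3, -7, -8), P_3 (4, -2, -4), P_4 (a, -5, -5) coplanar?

4

Normal to plane P_1P_2P_3: n = (-2, -2, 6); plane equation n·P = -28.
Requiring n·P_4 = -28: (-2)a + (-20) = -28.
So a = 4.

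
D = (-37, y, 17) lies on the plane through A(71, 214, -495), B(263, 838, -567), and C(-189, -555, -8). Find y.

-45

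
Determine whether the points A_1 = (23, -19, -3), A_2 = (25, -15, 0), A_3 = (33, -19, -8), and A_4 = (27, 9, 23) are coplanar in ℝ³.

Yes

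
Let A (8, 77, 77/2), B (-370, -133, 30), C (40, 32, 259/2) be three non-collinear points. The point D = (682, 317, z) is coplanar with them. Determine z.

247

A normal to the plane is n = AB × AC = (-38985/2, 34126, 23730).
D lies in the plane iff n · AD = 0.
This gives (23730)z + (-5861310) = 0, so z = 247.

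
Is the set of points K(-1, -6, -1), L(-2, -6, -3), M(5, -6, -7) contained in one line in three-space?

KL = (-1, 0, -2), KM = (6, 0, -6).
KL × KM = (0, -18, 0).
The cross product is nonzero, so the points do not lie on one line.

No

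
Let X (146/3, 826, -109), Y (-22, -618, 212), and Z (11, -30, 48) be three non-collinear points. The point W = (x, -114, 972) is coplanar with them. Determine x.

A normal to the plane is n = XY × XZ = (48068, -2989/3, 6100).
W lies in the plane iff n · XW = 0.
This gives (48068)x + (5191344) = 0, so x = -108.

-108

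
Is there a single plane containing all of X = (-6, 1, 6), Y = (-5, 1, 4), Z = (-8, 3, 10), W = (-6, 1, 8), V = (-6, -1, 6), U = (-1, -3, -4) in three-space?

The plane through X, Y, Z has normal n = XY × XZ = (4, 0, 2) and equation n·P = -12.
Checking the remaining points: n·W = -8, n·V = -12, n·U = -12.
Since n·W = -8 ≠ -12, W is off the plane and the points are not all coplanar.

No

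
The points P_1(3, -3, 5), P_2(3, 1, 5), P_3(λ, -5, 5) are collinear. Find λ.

3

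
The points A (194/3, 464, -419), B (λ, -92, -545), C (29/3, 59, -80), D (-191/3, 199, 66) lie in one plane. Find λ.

590/3

The points are coplanar iff AB · (AC × AD) = 0.
Expanding, this is linear in λ: (-106590)λ + (20962700) = 0.
So λ = 590/3.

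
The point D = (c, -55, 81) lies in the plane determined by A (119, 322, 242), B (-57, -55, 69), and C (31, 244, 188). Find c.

A normal to the plane is n = AB × AC = (6864, 5720, -19448).
D lies in the plane iff n · AD = 0.
This gives (6864)c + (157872) = 0, so c = -23.

-23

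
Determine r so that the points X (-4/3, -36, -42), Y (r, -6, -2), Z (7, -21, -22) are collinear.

Direction XZ = (25/3, 15, 20). From the y-coordinate of Y, the parameter along the line is τ = (-6 − (-36))/15 = 2.
Then r = (-4/3) + 2·(25/3) = 46/3.

46/3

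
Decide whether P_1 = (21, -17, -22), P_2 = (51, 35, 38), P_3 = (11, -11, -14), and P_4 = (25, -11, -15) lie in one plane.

No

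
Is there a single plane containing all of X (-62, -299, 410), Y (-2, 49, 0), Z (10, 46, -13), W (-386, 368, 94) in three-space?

With X as base: XY = (60, 348, -410), XZ = (72, 345, -423), XW = (-324, 667, -316).
XZ × XW = (173121, 159804, 159804).
XY · (XZ × XW) = 479412.
Since 479412 ≠ 0, the four points are not coplanar.

No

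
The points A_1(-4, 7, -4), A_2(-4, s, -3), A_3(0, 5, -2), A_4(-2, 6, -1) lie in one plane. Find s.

The points are coplanar iff A_1A_2 · (A_1A_3 × A_1A_4) = 0.
Expanding, this is linear in s: (-8)s + (56) = 0.
So s = 7.

7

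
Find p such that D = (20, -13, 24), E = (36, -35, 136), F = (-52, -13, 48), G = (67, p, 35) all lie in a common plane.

Normal to plane DEF: n = (-528, -8448, -1584); plane equation n·P = 61248.
Requiring n·G = 61248: (-8448)p + (-90816) = 61248.
So p = -18.

-18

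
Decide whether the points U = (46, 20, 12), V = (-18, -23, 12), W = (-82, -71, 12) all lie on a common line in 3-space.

UV = (-64, -43, 0), UW = (-128, -91, 0).
Comparing components 1 and 2: (-64)(-91) − (-43)(-128) = 320 ≠ 0, so UV and UW are not parallel and the points are not collinear.

No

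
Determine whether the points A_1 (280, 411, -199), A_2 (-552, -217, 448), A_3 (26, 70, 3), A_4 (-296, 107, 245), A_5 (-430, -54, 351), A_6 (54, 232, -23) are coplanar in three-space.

Yes

The plane through A_1, A_2, A_3 has normal n = A_1A_2 × A_1A_3 = (93771, 3726, 124200) and equation n·P = 3071466.
Checking the remaining points: n·A_4 = 3071466, n·A_5 = 3071466, n·A_6 = 3071466.
All equal 3071466, so all 6 points lie in one plane.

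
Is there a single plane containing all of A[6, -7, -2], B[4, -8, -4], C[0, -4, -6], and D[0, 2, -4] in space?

Yes

A normal to the plane through A, B, C is n = AB × AC = (10, 4, -12).
The plane has equation n·P = 56. For D: n·D = 56.
Equal, so D lies in the plane and all four are coplanar.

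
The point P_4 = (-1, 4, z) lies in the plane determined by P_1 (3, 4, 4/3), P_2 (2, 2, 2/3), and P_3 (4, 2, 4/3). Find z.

0

The plane through P_1, P_2, P_3 has equation −(4/3)x − (2/3)y + 4z = -4/3.
Substituting P_4: (4)z + (-4/3) = -4/3, so z = 0.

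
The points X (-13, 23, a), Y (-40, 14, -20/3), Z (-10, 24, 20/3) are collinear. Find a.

16/3

Direction YZ = (30, 10, 40/3). From the x-coordinate of X, the parameter along the line is τ = (-13 − (-40))/30 = 9/10.
Then a = (-20/3) + 9/10·(40/3) = 16/3.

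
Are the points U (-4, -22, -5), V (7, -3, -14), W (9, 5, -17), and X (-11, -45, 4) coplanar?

Yes

The four points are coplanar iff the 3×3 determinant with rows UV, UW, UX is zero.
Rows: (11, 19, -9), (13, 27, -12), (-7, -23, 9).
Expanding along the first row: (11)(-33) − (19)(33) + (-9)(-110) = 0.
Zero determinant ⇒ coplanar.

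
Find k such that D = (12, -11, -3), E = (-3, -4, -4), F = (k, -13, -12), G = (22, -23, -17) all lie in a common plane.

The points are coplanar iff DE · (DF × DG) = 0.
Expanding, this is linear in k: (110)k + (-770) = 0.
So k = 7.

7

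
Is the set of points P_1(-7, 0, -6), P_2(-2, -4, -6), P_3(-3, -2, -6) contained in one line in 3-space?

No

P_1P_2 = (5, -4, 0), P_1P_3 = (4, -2, 0).
Comparing components 1 and 2: (5)(-2) − (-4)(4) = 6 ≠ 0, so P_1P_2 and P_1P_3 are not parallel and the points are not collinear.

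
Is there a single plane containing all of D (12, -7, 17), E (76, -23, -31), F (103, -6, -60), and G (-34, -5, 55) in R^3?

With D as base: DE = (64, -16, -48), DF = (91, 1, -77), DG = (-46, 2, 38).
DF × DG = (192, 84, 228).
DE · (DF × DG) = 0.
The scalar triple product vanishes, so the four points are coplanar.

Yes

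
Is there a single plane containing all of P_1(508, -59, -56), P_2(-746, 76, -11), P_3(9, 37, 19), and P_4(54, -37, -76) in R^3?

Yes

The four points are coplanar iff the 3×3 determinant with rows P_1P_2, P_1P_3, P_1P_4 is zero.
Rows: (-1254, 135, 45), (-499, 96, 75), (-454, 22, -20).
Expanding along the first row: (-1254)(-3570) − (135)(44030) + (45)(32606) = 0.
Zero determinant ⇒ coplanar.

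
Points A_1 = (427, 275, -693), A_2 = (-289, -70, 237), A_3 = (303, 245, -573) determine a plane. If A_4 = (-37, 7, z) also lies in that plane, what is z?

-29

Coplanarity requires A_1A_2 · (A_1A_3 × A_1A_4) = 0.
A_1A_2 = (-716, -345, 930), A_1A_3 = (-124, -30, 120); the triple product is linear in z with coefficient -21300 and constant term -617700.
Setting it to zero: z = -29.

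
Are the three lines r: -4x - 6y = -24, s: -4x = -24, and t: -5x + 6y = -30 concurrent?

Yes

Intersecting r and s: solving the 2×2 system gives (x, y) = (6, 0).
Substitute into t: (-5)(6) + (6)(0) = -30.
This equals -30, so (6, 0) lies on all three lines and they are concurrent.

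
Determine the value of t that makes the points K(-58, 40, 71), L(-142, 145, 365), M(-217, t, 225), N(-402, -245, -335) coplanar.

Normal to plane KLN: n = (41160, -135240, 60060); plane equation n·P = -3532620.
Requiring n·M = -3532620: (-135240)t + (4581780) = -3532620.
So t = 60.

60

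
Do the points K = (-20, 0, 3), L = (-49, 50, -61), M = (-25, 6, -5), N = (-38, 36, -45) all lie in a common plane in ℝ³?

No

With K as base: KL = (-29, 50, -64), KM = (-5, 6, -8), KN = (-18, 36, -48).
KM × KN = (0, -96, -72).
KL · (KM × KN) = -192.
Since -192 ≠ 0, the four points are not coplanar.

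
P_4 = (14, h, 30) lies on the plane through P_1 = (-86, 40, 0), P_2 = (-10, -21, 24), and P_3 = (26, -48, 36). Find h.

-45

Coplanarity requires P_1P_2 · (P_1P_3 × P_1P_4) = 0.
P_1P_2 = (76, -61, 24), P_1P_3 = (112, -88, 36); the triple product is linear in h with coefficient -48 and constant term -2160.
Setting it to zero: h = -45.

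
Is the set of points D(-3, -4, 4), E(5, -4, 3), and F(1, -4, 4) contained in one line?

No

DE = (8, 0, -1), DF = (4, 0, 0).
DE × DF = (0, -4, 0).
The cross product is nonzero, so the points do not lie on one line.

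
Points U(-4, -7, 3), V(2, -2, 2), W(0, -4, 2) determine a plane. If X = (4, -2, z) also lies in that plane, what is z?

0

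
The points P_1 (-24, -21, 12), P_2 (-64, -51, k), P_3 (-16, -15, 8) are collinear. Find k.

32

Collinearity requires P_1P_2 × P_1P_3 = 0; each component is linear in k.
The x-component gives (-6)k + (192) = 0, so k = 32.
The remaining components then also vanish.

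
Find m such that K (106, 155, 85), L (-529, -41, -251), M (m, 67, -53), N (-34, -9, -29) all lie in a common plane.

-149

Coplanarity ⇔ det[KL; KM; KN] = 0.
Expanding, this is linear in m: (32760)m + (4881240) = 0.
So m = -149.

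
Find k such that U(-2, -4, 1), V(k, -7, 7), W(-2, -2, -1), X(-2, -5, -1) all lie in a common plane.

Normal to plane UWX: n = (-6, 0, 0); plane equation n·P = 12.
Requiring n·V = 12: (-6)k + (0) = 12.
So k = -2.

-2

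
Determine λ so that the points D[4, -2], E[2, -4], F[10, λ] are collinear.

4

The three points are collinear iff det[DE; DF] = 0.
This determinant is linear in λ: (-2)λ + (8) = 0, so λ = 4.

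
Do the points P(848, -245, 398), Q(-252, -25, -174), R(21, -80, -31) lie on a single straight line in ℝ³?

No

PQ = (-1100, 220, -572), PR = (-827, 165, -429).
Comparing components 3 and 1: (-572)(-827) − (-1100)(-429) = 1144 ≠ 0, so PQ and PR are not parallel and the points are not collinear.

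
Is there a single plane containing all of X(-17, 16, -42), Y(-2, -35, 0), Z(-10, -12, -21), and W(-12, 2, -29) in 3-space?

A normal to the plane through X, Y, Z is n = XY × XZ = (105, -21, -63).
The plane has equation n·P = 525. For W: n·W = 525.
Equal, so W lies in the plane and all four are coplanar.

Yes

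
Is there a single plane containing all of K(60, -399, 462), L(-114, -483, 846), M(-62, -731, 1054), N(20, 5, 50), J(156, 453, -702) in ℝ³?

Yes

The plane through K, L, M has normal n = KL × KM = (77760, 56160, 47520) and equation n·P = 4212000.
Checking the remaining points: n·N = 4212000, n·J = 4212000.
All equal 4212000, so all 5 points lie in one plane.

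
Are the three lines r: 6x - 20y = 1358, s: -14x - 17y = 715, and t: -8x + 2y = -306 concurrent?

Yes

Lines aᵢx + bᵢy = cᵢ with pairwise distinct directions are concurrent exactly when det[aᵢ bᵢ cᵢ] = 0.
Here the determinant is 0.
It vanishes, so the lines are concurrent at (23, -61).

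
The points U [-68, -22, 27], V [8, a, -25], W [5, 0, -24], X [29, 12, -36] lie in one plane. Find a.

Normal to plane UWX: n = (348, -348, 348); plane equation n·P = -6612.
Requiring n·V = -6612: (-348)a + (-5916) = -6612.
So a = 2.

2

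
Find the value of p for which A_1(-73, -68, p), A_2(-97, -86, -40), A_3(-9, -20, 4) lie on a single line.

Collinearity requires A_1A_2 × A_1A_3 = 0; each component is linear in p.
The x-component gives (66)p + (1848) = 0, so p = -28.
The remaining components then also vanish.

-28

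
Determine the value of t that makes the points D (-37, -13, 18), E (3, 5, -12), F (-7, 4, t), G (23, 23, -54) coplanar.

-15

Normal to plane DEG: n = (-216, 1080, 360); plane equation n·P = 432.
Requiring n·F = 432: (360)t + (5832) = 432.
So t = -15.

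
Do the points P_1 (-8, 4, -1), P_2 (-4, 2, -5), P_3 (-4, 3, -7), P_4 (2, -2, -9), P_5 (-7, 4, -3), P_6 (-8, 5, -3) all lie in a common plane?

Yes

The plane through P_1, P_2, P_3 has normal n = P_1P_2 × P_1P_3 = (8, 8, 4) and equation n·P = -36.
Checking the remaining points: n·P_4 = -36, n·P_5 = -36, n·P_6 = -36.
All equal -36, so all 6 points lie in one plane.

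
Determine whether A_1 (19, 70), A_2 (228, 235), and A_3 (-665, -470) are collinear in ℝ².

Yes

A_1A_2 = (209, 165), A_1A_3 = (-684, -540).
Checking proportionality: A_1A_3 = -36/11·A_1A_2, so the vectors are parallel and the points are collinear.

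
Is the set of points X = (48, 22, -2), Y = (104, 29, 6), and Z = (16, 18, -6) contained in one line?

No

XY = (56, 7, 8), XZ = (-32, -4, -4).
Comparing components 2 and 3: (7)(-4) − (8)(-4) = 4 ≠ 0, so XY and XZ are not parallel and the points are not collinear.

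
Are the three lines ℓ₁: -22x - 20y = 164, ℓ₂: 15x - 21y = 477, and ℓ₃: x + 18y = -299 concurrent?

No

Lines aᵢx + bᵢy = cᵢ with pairwise distinct directions are concurrent exactly when det[aᵢ bᵢ cᵢ] = 0.
Here the determinant is -762.
Nonzero, so no common point exists.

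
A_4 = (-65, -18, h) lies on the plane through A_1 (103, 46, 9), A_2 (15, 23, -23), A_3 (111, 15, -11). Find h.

Coplanarity requires A_1A_2 · (A_1A_3 × A_1A_4) = 0.
A_1A_2 = (-88, -23, -32), A_1A_3 = (8, -31, -20); the triple product is linear in h with coefficient 2912 and constant term 192192.
Setting it to zero: h = -66.

-66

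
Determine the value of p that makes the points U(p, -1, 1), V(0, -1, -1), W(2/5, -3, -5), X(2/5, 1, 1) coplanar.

The points are coplanar iff UV · (UW × UX) = 0.
Expanding, this is linear in p: (-4)p + (-16/5) = 0.
So p = -4/5.

-4/5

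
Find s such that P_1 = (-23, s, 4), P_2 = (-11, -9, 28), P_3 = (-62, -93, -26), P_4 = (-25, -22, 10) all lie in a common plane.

The points are coplanar iff P_1P_2 · (P_1P_3 × P_1P_4) = 0.
Expanding, this is linear in s: (162)s + (-1134) = 0.
So s = 7.

7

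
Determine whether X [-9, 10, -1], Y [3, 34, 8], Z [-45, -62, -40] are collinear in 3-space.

XY = (12, 24, 9), XZ = (-36, -72, -39).
Comparing components 2 and 3: (24)(-39) − (9)(-72) = -288 ≠ 0, so XY and XZ are not parallel and the points are not collinear.

No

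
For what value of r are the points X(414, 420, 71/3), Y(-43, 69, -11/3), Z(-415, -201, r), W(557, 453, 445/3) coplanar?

-149/3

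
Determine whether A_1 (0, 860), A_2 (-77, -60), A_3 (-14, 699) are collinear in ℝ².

No

A_1A_2 = (-77, -920), A_1A_3 = (-14, -161).
Twice the signed area of △A_1A_2A_3 is (-77)(-161) − (-920)(-14) = -483.
The area is nonzero, so the three points are not collinear.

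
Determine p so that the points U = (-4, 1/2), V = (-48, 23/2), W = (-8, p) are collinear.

3/2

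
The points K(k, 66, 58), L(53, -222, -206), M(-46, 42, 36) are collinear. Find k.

-55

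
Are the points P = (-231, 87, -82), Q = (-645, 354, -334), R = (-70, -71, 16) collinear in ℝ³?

PQ = (-414, 267, -252), PR = (161, -158, 98).
Comparing components 2 and 3: (267)(98) − (-252)(-158) = -13650 ≠ 0, so PQ and PR are not parallel and the points are not collinear.

No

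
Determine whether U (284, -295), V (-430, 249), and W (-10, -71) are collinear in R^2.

Yes

UV = (-714, 544), UW = (-294, 224).
Twice the signed area of △UVW is (-714)(224) − (544)(-294) = 0.
The triangle is degenerate (zero area), so the points are collinear.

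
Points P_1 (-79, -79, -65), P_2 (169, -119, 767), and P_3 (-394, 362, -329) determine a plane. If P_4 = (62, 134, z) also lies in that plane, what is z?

A normal to the plane is n = P_1P_2 × P_1P_3 = (-356352, -196608, 96768).
P_4 lies in the plane iff n · P_1P_4 = 0.
This gives (96768)z + (-85833216) = 0, so z = 887.

887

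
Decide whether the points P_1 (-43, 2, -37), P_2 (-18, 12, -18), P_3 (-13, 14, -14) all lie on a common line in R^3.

P_1P_2 = (25, 10, 19), P_1P_3 = (30, 12, 23).
P_1P_2 × P_1P_3 = (2, -5, 0).
The cross product is nonzero, so the points do not lie on one line.

No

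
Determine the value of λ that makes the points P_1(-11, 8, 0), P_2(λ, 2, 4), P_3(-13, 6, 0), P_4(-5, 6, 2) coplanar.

-1

Coplanarity ⇔ det[P_1P_2; P_1P_3; P_1P_4] = 0.
Expanding, this is linear in λ: (-4)λ + (-4) = 0.
So λ = -1.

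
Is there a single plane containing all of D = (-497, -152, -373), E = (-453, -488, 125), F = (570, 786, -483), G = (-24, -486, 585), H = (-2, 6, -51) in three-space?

No

The plane through D, E, F has normal n = DE × DF = (-430164, 536206, 399784) and equation n·P = -16831236.
Checking the remaining points: n·G = -16398540, n·H = -16311420.
Since n·G = -16398540 ≠ -16831236, G is off the plane and the points are not all coplanar.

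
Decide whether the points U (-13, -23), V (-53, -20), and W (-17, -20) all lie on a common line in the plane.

UV = (-40, 3), UW = (-4, 3).
det[UV; UW] = (-40)(3) − (3)(-4) = -108.
The determinant is nonzero, so they are not collinear.

No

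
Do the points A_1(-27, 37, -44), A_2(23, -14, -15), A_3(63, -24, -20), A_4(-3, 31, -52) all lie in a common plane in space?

No

A normal to the plane through A_1, A_2, A_3 is n = A_1A_2 × A_1A_3 = (545, 1410, 1540).
The plane has equation n·P = -30305. For A_4: n·A_4 = -38005.
-38005 ≠ -30305, so A_4 is off the plane.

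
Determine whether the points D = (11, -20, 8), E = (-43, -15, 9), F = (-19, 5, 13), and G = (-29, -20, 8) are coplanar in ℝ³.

The four points are coplanar iff the 3×3 determinant with rows DE, DF, DG is zero.
Rows: (-54, 5, 1), (-30, 25, 5), (-40, 0, 0).
Expanding along the first row: (-54)(0) − (5)(200) + (1)(1000) = 0.
Zero determinant ⇒ coplanar.

Yes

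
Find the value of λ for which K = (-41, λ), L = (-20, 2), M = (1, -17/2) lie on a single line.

The three points are collinear iff det[KL; KM] = 0.
This determinant is linear in λ: (21)λ + (-525/2) = 0, so λ = 25/2.

25/2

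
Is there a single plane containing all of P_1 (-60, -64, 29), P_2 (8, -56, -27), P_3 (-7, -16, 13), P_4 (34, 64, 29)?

With P_1 as base: P_1P_2 = (68, 8, -56), P_1P_3 = (53, 48, -16), P_1P_4 = (94, 128, 0).
P_1P_3 × P_1P_4 = (2048, -1504, 2272).
P_1P_2 · (P_1P_3 × P_1P_4) = 0.
The scalar triple product vanishes, so the four points are coplanar.

Yes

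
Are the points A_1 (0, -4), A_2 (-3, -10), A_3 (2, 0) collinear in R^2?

Yes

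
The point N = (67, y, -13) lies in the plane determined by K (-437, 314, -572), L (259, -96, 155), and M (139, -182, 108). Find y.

Coplanarity requires KL · (KM × KN) = 0.
KL = (696, -410, 727), KM = (576, -496, 680); the triple product is linear in y with coefficient -54528 and constant term -2617344.
Setting it to zero: y = -48.

-48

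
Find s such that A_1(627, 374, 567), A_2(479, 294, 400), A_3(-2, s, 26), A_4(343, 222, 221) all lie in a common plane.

24

Normal to plane A_1A_2A_4: n = (2296, -3780, -224); plane equation n·P = -101136.
Requiring n·A_3 = -101136: (-3780)s + (-10416) = -101136.
So s = 24.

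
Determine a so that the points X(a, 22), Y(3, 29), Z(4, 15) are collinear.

7/2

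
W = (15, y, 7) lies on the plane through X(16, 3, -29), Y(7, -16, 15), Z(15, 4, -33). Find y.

-10

A normal to the plane is n = XY × XZ = (32, -80, -28).
W lies in the plane iff n · XW = 0.
This gives (-80)y + (-800) = 0, so y = -10.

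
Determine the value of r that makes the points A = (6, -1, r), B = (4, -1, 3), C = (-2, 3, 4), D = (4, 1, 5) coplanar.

4

Coplanarity ⇔ det[AB; AC; AD] = 0.
Expanding, this is linear in r: (12)r + (-48) = 0.
So r = 4.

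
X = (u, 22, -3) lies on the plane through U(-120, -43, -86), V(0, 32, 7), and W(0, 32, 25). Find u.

-16

Coplanarity requires UV · (UW × UX) = 0.
UV = (120, 75, 93), UW = (120, 75, 111); the triple product is linear in u with coefficient 1350 and constant term 21600.
Setting it to zero: u = -16.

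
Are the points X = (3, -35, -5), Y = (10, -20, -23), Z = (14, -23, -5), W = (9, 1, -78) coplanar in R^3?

A normal to the plane through X, Y, Z is n = XY × XZ = (216, -198, -81).
The plane has equation n·P = 7983. For W: n·W = 8064.
8064 ≠ 7983, so W is off the plane.

No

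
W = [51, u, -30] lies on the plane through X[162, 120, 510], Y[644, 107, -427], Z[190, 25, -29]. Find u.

-24

Coplanarity requires XY · (XZ × XW) = 0.
XY = (482, -13, -937), XZ = (28, -95, -539); the triple product is linear in u with coefficient 233562 and constant term 5605488.
Setting it to zero: u = -24.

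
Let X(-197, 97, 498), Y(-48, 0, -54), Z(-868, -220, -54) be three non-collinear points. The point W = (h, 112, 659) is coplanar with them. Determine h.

-290

The plane through X, Y, Z has equation −121440x + 452640y − 112320z = 11894400.
Substituting W: (-121440)h + (-23323200) = 11894400, so h = -290.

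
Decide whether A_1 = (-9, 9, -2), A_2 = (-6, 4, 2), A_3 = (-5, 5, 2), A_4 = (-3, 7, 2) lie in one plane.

With A_1 as base: A_1A_2 = (3, -5, 4), A_1A_3 = (4, -4, 4), A_1A_4 = (6, -2, 4).
A_1A_3 × A_1A_4 = (-8, 8, 16).
A_1A_2 · (A_1A_3 × A_1A_4) = 0.
The scalar triple product vanishes, so the four points are coplanar.

Yes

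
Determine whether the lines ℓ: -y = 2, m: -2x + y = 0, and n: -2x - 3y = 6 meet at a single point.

The three lines meet at one point iff the augmented coefficient matrix [aᵢ bᵢ cᵢ] has rank < 3, i.e. its determinant vanishes.
Here the determinant is 4.
Nonzero, so no common point exists.

No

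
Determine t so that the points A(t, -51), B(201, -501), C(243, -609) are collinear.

The three points are collinear iff det[AB; AC] = 0.
This determinant is linear in t: (108)t + (-2808) = 0, so t = 26.

26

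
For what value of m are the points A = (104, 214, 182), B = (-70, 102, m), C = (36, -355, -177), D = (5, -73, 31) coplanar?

Normal to plane ACD: n = (-17114, 25273, -36815); plane equation n·P = -3071764.
Requiring n·B = -3071764: (-36815)m + (3775826) = -3071764.
So m = 186.

186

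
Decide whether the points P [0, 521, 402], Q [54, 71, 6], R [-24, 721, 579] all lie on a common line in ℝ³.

PQ = (54, -450, -396), PR = (-24, 200, 177).
Comparing components 2 and 3: (-450)(177) − (-396)(200) = -450 ≠ 0, so PQ and PR are not parallel and the points are not collinear.

No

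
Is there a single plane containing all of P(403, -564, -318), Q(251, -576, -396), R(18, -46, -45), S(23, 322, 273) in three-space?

Yes

With P as base: PQ = (-152, -12, -78), PR = (-385, 518, 273), PS = (-380, 886, 591).
PR × PS = (64260, 123795, -144270).
PQ · (PR × PS) = 0.
The scalar triple product vanishes, so the four points are coplanar.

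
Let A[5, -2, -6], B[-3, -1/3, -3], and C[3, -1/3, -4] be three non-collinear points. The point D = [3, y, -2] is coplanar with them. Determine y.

5/3

A normal to the plane is n = AB × AC = (-5/3, 10, -10).
D lies in the plane iff n · AD = 0.
This gives (10)y + (-50/3) = 0, so y = 5/3.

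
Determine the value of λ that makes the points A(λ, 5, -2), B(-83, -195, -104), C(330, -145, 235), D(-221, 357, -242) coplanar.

51

Coplanarity ⇔ det[AB; AC; AD] = 0.
Expanding, this is linear in λ: (194028)λ + (-9895428) = 0.
So λ = 51.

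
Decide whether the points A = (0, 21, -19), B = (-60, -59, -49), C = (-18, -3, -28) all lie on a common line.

AB = (-60, -80, -30), AC = (-18, -24, -9).
AB × AC = (0, 0, 0).
The cross product vanishes, so the three points are collinear.

Yes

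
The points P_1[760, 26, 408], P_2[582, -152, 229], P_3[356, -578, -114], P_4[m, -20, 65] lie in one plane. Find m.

Normal to plane P_1P_2P_3: n = (-15200, -20600, 35600); plane equation n·P = 2437200.
Requiring n·P_4 = 2437200: (-15200)m + (2726000) = 2437200.
So m = 19.

19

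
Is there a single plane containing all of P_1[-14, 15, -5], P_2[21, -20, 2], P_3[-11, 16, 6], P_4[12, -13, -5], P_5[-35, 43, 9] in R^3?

Yes

The plane through P_1, P_2, P_3 has normal n = P_1P_2 × P_1P_3 = (-392, -364, 140) and equation n·P = -672.
Checking the remaining points: n·P_4 = -672, n·P_5 = -672.
All equal -672, so all 5 points lie in one plane.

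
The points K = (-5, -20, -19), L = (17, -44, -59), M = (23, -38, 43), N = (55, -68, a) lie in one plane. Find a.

Coplanarity ⇔ det[KL; KM; KN] = 0.
Expanding, this is linear in a: (276)a + (-8004) = 0.
So a = 29.

29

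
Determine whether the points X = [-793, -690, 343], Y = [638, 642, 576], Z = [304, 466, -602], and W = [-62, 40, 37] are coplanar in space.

No

A normal to the plane through X, Y, Z is n = XY × XZ = (-1528088, 1607896, 193032).
The plane has equation n·P = 168535520. For W: n·W = 166199480.
166199480 ≠ 168535520, so W is off the plane.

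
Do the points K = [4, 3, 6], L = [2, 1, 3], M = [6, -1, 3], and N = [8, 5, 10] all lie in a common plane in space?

Yes

With K as base: KL = (-2, -2, -3), KM = (2, -4, -3), KN = (4, 2, 4).
KM × KN = (-10, -20, 20).
KL · (KM × KN) = 0.
The scalar triple product vanishes, so the four points are coplanar.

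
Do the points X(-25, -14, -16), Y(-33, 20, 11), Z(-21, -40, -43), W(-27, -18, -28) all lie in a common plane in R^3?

Yes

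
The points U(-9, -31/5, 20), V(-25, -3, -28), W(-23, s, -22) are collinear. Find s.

-17/5

Direction UV = (-16, 16/5, -48). From the x-coordinate of W, the parameter along the line is τ = (-23 − (-9))/(-16) = 7/8.
Then s = (-31/5) + 7/8·(16/5) = -17/5.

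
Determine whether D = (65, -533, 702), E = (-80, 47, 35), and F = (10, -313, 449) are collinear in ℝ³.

DE = (-145, 580, -667), DF = (-55, 220, -253).
DE × DF = (0, 0, 0).
The cross product vanishes, so the three points are collinear.

Yes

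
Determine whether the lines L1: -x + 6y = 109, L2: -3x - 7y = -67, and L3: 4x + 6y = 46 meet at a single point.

Intersecting L1 and L2: solving the 2×2 system gives (x, y) = (-361/25, 394/25).
Substitute into L3: (4)(-361/25) + (6)(394/25) = 184/5.
But L3 requires 46 ≠ 184/5, so the three lines have no common point.

No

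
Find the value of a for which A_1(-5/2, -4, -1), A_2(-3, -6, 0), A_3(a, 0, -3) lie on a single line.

Direction A_1A_2 = (-1/2, -2, 1). From the y-coordinate of A_3, the parameter along the line is τ = (0 − (-4))/(-2) = -2.
Then a = (-5/2) + (-2)·(-1/2) = -3/2.

-3/2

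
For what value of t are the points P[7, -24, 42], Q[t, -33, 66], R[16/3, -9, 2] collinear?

8

Direction PR = (-5/3, 15, -40). From the y-coordinate of Q, the parameter along the line is τ = (-33 − (-24))/15 = -3/5.
Then t = 7 + (-3/5)·(-5/3) = 8.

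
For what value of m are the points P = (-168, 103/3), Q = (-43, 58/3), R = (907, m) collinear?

-284/3

The three points are collinear iff det[PQ; PR] = 0.
This determinant is linear in m: (125)m + (35500/3) = 0, so m = -284/3.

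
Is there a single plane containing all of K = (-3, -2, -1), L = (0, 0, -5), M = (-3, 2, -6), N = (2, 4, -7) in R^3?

With K as base: KL = (3, 2, -4), KM = (0, 4, -5), KN = (5, 6, -6).
KM × KN = (6, -25, -20).
KL · (KM × KN) = 48.
Since 48 ≠ 0, the four points are not coplanar.

No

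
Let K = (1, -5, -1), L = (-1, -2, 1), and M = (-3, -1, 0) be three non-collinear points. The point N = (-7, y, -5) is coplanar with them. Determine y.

The plane through K, L, M has equation −5x − 6y + 4z = 21.
Substituting N: (-6)y + (15) = 21, so y = -1.

-1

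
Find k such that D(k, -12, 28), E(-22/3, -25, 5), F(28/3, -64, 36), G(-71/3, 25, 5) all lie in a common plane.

-26/3

Coplanarity ⇔ det[DE; DF; DG] = 0.
Expanding, this is linear in k: (1550)k + (40300/3) = 0.
So k = -26/3.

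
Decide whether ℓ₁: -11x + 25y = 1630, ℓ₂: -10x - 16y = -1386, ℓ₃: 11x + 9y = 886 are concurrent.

Intersecting ℓ₁ and ℓ₂: solving the 2×2 system gives (x, y) = (4285/213, 15773/213).
Substitute into ℓ₃: (11)(4285/213) + (9)(15773/213) = 189092/213.
But ℓ₃ requires 886 ≠ 189092/213, so the three lines have no common point.

No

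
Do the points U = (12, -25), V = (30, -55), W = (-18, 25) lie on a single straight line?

Yes

UV = (18, -30), UW = (-30, 50).
Checking proportionality: UW = -5/3·UV, so the vectors are parallel and the points are collinear.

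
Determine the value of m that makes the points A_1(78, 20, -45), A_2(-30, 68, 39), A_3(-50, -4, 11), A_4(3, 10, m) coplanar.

-10

Coplanarity ⇔ det[A_1A_2; A_1A_3; A_1A_4] = 0.
Expanding, this is linear in m: (8736)m + (87360) = 0.
So m = -10.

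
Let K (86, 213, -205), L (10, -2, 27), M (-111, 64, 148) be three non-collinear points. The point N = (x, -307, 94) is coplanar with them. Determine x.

99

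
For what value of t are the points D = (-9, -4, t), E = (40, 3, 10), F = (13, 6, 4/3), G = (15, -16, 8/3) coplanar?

Coplanarity ⇔ det[DE; DF; DG] = 0.
Expanding, this is linear in t: (-588)t + (-3136) = 0.
So t = -16/3.

-16/3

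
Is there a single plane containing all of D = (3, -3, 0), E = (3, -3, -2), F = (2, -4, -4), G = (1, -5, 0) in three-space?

Yes

The four points are coplanar iff the 3×3 determinant with rows DE, DF, DG is zero.
Rows: (0, 0, -2), (-1, -1, -4), (-2, -2, 0).
Expanding along the first row: (0)(-8) − (0)(-8) + (-2)(0) = 0.
Zero determinant ⇒ coplanar.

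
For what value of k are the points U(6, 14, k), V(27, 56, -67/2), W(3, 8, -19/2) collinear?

-25/2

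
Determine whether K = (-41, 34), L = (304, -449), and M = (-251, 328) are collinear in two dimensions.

Yes

KL = (345, -483), KM = (-210, 294).
det[KL; KM] = (345)(294) − (-483)(-210) = 0.
The determinant is zero, so the points are collinear.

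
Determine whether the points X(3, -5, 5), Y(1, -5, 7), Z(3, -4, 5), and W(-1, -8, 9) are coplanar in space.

Yes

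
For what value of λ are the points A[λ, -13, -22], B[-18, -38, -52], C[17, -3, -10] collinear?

7

Collinearity requires AB × AC = 0; each component is linear in λ.
The y-component gives (42)λ + (-294) = 0, so λ = 7.
The remaining components then also vanish.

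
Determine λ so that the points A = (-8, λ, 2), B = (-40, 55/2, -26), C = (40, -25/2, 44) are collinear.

Direction BC = (80, -40, 70). From the x-coordinate of A, the parameter along the line is τ = (-8 − (-40))/80 = 2/5.
Then λ = 55/2 + 2/5·(-40) = 23/2.

23/2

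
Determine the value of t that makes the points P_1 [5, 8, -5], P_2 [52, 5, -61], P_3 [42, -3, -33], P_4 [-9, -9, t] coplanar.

Normal to plane P_1P_2P_3: n = (-532, -756, -406); plane equation n·P = -6678.
Requiring n·P_4 = -6678: (-406)t + (11592) = -6678.
So t = 45.

45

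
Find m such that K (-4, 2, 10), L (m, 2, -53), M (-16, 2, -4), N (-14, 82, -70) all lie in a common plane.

Normal to plane KMN: n = (1120, -820, -960); plane equation n·P = -15720.
Requiring n·L = -15720: (1120)m + (49240) = -15720.
So m = -58.

-58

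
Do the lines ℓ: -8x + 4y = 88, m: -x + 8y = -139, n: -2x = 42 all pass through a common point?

Yes

Intersecting ℓ and m: solving the 2×2 system gives (x, y) = (-21, -20).
Substitute into n: (-2)(-21) + (0)(-20) = 42.
This equals 42, so (-21, -20) lies on all three lines and they are concurrent.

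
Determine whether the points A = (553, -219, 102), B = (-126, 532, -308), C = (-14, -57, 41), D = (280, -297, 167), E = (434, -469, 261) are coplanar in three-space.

The plane through A, B, C has normal n = AB × AC = (20609, 191051, 315819) and equation n·P = 1770146.
Checking the remaining points: n·D = 1770146, n·E = 1770146.
All equal 1770146, so all 5 points lie in one plane.

Yes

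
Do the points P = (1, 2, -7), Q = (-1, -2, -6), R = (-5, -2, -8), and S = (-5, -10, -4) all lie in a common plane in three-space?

Yes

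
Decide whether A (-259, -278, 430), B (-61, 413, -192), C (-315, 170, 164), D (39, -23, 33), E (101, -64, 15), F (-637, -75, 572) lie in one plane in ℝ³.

The plane through A, B, C has normal n = AB × AC = (94850, 87500, 127400) and equation n·P = 5890850.
Checking the remaining points: n·D = 5890850, n·E = 5890850, n·F = 5890850.
All equal 5890850, so all 6 points lie in one plane.

Yes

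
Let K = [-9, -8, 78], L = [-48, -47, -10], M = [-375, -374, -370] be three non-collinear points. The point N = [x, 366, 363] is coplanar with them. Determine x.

365

A normal to the plane is n = KL × KM = (-14736, 14736, 0).
N lies in the plane iff n · KN = 0.
This gives (-14736)x + (5378640) = 0, so x = 365.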